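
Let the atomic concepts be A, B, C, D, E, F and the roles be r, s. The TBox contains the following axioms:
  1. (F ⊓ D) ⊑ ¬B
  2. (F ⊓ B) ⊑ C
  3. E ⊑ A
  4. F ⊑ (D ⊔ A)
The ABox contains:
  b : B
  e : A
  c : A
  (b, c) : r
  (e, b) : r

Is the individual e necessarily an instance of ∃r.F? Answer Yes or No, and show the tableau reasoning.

1. e : ∃r.F?  L(e) = {A} ∪ {∀r.¬F}
   open: L(e) ⊇ {A, ¬F, ∀r.¬F} — e ∉ ∃r.F possible
2. Hence e : ∃r.F: not entailed.

No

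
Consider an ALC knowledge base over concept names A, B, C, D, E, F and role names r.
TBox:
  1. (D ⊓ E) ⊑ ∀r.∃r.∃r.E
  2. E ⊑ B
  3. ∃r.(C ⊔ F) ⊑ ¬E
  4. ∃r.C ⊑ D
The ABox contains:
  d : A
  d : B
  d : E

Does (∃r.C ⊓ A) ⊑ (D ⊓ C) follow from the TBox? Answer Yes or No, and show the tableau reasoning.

1. (∃r.C ⊓ A) ⊑ (D ⊓ C)  ⇔  ((∃r.C ⊓ A) ⊓ (¬D ⊔ ¬C)) unsat w.r.t. T
   apply at x₀: ∃r.C⊑D
   open: L(x₀) ⊇ {A, D, ¬C, ¬E, ∃r.C} (+ ∃-successors)
2. Hence (∃r.C ⊓ A) ⊑ (D ⊓ C): not entailed.

No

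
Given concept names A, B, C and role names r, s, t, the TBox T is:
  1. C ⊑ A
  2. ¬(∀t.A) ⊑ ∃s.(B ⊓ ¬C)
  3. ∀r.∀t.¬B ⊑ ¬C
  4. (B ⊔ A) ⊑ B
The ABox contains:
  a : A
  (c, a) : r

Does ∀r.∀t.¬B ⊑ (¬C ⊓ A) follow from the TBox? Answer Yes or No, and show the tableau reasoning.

1. ∀r.∀t.¬B ⊑ (¬C ⊓ A)  ⇔  (∀r.∀t.¬B ⊓ (C ⊔ ¬A)) unsat w.r.t. T
   apply at x₀: ∀r.∀t.¬B⊑¬C
   open: L(x₀) ⊇ {¬A, ¬B, ¬C, ∀r.∀t.¬B, ∀t.A}
2. Hence ∀r.∀t.¬B ⊑ (¬C ⊓ A): not entailed.

No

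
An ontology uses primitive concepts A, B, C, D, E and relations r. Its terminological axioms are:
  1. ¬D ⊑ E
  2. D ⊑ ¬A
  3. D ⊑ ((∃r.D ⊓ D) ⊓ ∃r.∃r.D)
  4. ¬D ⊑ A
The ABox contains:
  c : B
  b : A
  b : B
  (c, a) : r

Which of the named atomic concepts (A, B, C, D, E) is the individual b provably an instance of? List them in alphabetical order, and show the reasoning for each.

1. b : A?  L(b) = {A, B} ∪ {¬A}
   clash {A, ¬A} at b — b ∈ A
2. b : B?  L(b) = {A, B} ∪ {¬B}
   clash {B, ¬B} at b — b ∈ B
3. b : C?  L(b) = {A, B} ∪ {¬C}
   open: L(b) ⊇ {A, B, E, ¬C, ¬D} — b ∉ C possible
4. b : D?  L(b) = {A, B} ∪ {¬D}
   apply at b: ¬D⊑E
   open: L(b) ⊇ {A, B, E, ¬D} — b ∉ D possible
5. b : E?  L(b) = {A, B} ∪ {¬E}
   clash {E, ¬E} at b — b ∈ E
6. Entailed for b: {A, B, E}

{A, B, E}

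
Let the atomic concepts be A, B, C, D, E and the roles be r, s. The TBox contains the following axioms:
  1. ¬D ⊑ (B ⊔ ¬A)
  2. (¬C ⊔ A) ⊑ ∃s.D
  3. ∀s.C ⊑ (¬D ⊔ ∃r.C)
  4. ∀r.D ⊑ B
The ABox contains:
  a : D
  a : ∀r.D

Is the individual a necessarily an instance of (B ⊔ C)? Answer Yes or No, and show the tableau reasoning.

1. a : (B ⊔ C)?  L(a) = {D, ∀r.D} ∪ {(¬B ⊓ ¬C)}
   clash {B, ¬B} at a — a ∈ (B ⊔ C)
2. Hence a : (B ⊔ C): entailed.

Yes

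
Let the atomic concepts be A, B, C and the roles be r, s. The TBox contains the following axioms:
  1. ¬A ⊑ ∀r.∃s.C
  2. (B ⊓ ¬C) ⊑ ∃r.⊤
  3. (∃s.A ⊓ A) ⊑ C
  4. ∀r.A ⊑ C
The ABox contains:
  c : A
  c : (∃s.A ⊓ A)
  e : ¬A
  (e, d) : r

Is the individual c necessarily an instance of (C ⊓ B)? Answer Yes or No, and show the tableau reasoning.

No

1. c : (C ⊓ B)?  L(c) = {A, (∃s.A ⊓ A)} ∪ {(¬C ⊔ ¬B)}
   apply at c: (∃s.A ⊓ A)⊑C
   open: L(c) ⊇ {A, C, ¬B, ∃r.¬A, ∃s.A} (+ ∃-successors) — c ∉ (C ⊓ B) possible
2. Hence c : (C ⊓ B): not entailed.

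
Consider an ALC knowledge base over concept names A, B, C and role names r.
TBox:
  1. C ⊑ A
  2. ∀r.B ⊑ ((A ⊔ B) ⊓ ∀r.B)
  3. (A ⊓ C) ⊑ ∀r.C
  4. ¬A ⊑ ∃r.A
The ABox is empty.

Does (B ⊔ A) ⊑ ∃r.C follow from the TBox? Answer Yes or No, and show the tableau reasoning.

1. (B ⊔ A) ⊑ ∃r.C  ⇔  ((B ⊔ A) ⊓ ∀r.¬C) unsat w.r.t. T
   open: L(x₀) ⊇ {A, B, ¬C, ∀r.¬C, ∃r.¬B} (+ ∃-successors)
2. Hence (B ⊔ A) ⊑ ∃r.C: not entailed.

No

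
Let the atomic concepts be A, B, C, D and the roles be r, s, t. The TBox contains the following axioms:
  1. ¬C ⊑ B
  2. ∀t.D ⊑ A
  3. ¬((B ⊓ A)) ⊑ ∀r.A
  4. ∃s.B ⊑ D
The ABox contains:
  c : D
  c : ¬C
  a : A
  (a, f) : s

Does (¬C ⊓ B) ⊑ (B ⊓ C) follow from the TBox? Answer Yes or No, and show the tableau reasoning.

1. (¬C ⊓ B) ⊑ (B ⊓ C)  ⇔  ((¬C ⊓ B) ⊓ (¬B ⊔ ¬C)) unsat w.r.t. T
   open: L(x₀) ⊇ {A, B, ¬C, ∀s.¬B}
2. Hence (¬C ⊓ B) ⊑ (B ⊓ C): not entailed.

No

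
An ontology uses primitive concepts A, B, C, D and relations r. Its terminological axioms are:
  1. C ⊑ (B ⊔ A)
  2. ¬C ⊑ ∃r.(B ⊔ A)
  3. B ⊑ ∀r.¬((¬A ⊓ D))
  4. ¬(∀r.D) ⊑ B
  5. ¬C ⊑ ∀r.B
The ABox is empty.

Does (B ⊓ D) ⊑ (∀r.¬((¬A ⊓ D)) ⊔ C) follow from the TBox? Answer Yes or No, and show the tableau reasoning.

Yes

1. (B ⊓ D) ⊑ (∀r.¬((¬A ⊓ D)) ⊔ C)  ⇔  ((B ⊓ D) ⊓ (∃r.(¬A ⊓ D) ⊓ ¬C)) unsat w.r.t. T
   all branches close; clash {D, ¬D} at an ∃-successor
2. Hence (B ⊓ D) ⊑ (∀r.¬((¬A ⊓ D)) ⊔ C): entailed.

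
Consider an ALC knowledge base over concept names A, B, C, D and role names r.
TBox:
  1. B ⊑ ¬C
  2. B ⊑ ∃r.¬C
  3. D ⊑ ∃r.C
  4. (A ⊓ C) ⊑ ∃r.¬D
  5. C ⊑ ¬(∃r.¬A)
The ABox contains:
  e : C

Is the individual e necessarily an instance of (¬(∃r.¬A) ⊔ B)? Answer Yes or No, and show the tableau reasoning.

Yes

1. e : (¬(∃r.¬A) ⊔ B)?  L(e) = {C} ∪ {(∃r.¬A ⊓ ¬B)}
   clash {A, ¬A} at an ∃-successor — e ∈ (¬(∃r.¬A) ⊔ B)
2. Hence e : (¬(∃r.¬A) ⊔ B): entailed.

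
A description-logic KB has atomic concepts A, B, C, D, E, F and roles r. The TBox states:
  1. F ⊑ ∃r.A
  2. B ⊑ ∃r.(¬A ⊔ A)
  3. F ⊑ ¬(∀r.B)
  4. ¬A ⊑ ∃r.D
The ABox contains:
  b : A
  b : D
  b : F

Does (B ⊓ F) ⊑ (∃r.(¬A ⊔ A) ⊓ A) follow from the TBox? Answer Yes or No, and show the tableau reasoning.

1. (B ⊓ F) ⊑ (∃r.(¬A ⊔ A) ⊓ A)  ⇔  ((B ⊓ F) ⊓ (∀r.(A ⊓ ¬A) ⊔ ¬A)) unsat w.r.t. T
   apply at x₀: F⊑∃r.A; B⊑∃r.(¬A ⊔ A); F⊑¬(∀r.B)
   open: L(x₀) ⊇ {B, F, ¬A, ∃r.(¬A ⊔ A), ∃r.A, …} (+ ∃-successors)
2. Hence (B ⊓ F) ⊑ (∃r.(¬A ⊔ A) ⊓ A): not entailed.

No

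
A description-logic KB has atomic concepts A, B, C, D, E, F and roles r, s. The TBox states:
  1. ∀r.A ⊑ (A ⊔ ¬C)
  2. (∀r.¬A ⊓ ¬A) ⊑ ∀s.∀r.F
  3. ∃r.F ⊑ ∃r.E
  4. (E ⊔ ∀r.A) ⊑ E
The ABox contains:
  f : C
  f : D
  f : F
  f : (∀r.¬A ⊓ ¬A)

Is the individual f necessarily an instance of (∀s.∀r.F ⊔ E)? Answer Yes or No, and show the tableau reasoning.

Yes

1. f : (∀s.∀r.F ⊔ E)?  L(f) = {C, D, F, (∀r.¬A ⊓ ¬A)} ∪ {(∃s.∃r.¬F ⊓ ¬E)}
   clash {C, ¬C} at f — f ∈ (∀s.∀r.F ⊔ E)
2. Hence f : (∀s.∀r.F ⊔ E): entailed.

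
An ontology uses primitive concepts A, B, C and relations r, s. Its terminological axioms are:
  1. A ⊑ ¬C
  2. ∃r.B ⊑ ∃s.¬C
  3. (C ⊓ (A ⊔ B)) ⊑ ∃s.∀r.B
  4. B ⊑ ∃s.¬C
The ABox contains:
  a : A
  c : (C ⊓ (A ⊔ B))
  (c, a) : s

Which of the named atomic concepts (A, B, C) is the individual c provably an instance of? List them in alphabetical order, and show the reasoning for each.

{B, C}

1. c : A?  L(c) = {(C ⊓ (A ⊔ B))} ∪ {¬A}
   apply at c: (C ⊓ (A ⊔ B))⊑∃s.∀r.B
   open: L(c) ⊇ {B, C, ¬A, ∃s.¬C, ∃s.∀r.B} (+ ∃-successors) — c ∉ A possible
2. c : B?  L(c) = {(C ⊓ (A ⊔ B))} ∪ {¬B}
   clash {B, ¬B} at c — c ∈ B
3. c : C?  L(c) = {(C ⊓ (A ⊔ B))} ∪ {¬C}
   clash {C, ¬C} at c — c ∈ C
4. Entailed for c: {B, C}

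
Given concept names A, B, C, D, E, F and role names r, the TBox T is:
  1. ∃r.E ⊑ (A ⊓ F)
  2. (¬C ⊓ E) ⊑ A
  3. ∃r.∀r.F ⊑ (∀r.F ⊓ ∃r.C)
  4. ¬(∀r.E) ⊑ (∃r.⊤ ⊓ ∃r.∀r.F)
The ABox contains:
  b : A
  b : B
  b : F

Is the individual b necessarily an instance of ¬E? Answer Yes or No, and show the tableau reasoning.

No

1. b : ¬E?  L(b) = {A, B, F} ∪ {E}
   open: L(b) ⊇ {A, B, E, F, ∀r.E, …} — b ∉ ¬E possible
2. Hence b : ¬E: not entailed.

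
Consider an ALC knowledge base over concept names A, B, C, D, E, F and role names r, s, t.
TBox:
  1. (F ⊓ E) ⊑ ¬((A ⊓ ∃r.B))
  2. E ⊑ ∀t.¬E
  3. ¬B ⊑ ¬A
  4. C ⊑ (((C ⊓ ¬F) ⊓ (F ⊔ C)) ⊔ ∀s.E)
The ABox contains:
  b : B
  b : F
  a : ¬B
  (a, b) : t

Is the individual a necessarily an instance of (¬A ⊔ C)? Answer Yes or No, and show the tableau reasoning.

1. a : (¬A ⊔ C)?  L(a) = {¬B} ∪ {(A ⊓ ¬C)}
   clash {A, ¬A} at a — a ∈ (¬A ⊔ C)
2. Hence a : (¬A ⊔ C): entailed.

Yes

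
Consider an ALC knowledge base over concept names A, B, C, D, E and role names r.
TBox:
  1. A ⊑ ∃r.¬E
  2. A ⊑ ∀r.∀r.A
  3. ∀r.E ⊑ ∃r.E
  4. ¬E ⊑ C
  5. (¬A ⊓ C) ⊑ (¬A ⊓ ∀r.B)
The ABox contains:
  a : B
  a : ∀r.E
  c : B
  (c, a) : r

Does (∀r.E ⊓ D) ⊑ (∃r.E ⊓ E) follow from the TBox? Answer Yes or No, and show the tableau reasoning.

1. (∀r.E ⊓ D) ⊑ (∃r.E ⊓ E)  ⇔  ((∀r.E ⊓ D) ⊓ (∀r.¬E ⊔ ¬E)) unsat w.r.t. T
   apply at x₀: ∀r.E⊑∃r.E
   open: L(x₀) ⊇ {C, D, ¬A, ¬E, ∀r.B, …} (+ ∃-successors)
2. Hence (∀r.E ⊓ D) ⊑ (∃r.E ⊓ E): not entailed.

No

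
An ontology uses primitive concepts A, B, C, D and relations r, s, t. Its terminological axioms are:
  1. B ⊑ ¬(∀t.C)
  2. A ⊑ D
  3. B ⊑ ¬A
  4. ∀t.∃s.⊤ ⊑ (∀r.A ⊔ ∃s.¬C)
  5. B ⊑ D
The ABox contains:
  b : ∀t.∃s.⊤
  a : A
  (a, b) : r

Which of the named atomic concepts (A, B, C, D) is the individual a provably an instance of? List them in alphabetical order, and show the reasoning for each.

1. a : A?  L(a) = {A} ∪ {¬A}
   clash {A, ¬A} at a — a ∈ A
2. a : B?  L(a) = {A} ∪ {¬B}
   apply at a: A⊑D
   open: L(a) ⊇ {A, D, ¬B, ∃t.∀s.⊥} (+ ∃-successors) — a ∉ B possible
3. a : C?  L(a) = {A} ∪ {¬C}
   apply at a: A⊑D
   open: L(a) ⊇ {A, D, ¬B, ¬C, ∃t.∀s.⊥} (+ ∃-successors) — a ∉ C possible
4. a : D?  L(a) = {A} ∪ {¬D}
   clash {D, ¬D} at a — a ∈ D
5. Entailed for a: {A, D}

{A, D}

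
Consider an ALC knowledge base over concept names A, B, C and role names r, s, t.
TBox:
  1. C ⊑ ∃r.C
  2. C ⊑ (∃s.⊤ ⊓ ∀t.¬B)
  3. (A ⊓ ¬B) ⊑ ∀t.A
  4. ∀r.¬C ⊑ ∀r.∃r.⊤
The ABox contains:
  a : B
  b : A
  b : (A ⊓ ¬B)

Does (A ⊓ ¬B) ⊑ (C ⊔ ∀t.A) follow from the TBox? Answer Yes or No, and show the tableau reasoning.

Yes

1. (A ⊓ ¬B) ⊑ (C ⊔ ∀t.A)  ⇔  ((A ⊓ ¬B) ⊓ (¬C ⊓ ∃t.¬A)) unsat w.r.t. T
   all branches close; clash {A, ¬A} at an ∃-successor
2. Hence (A ⊓ ¬B) ⊑ (C ⊔ ∀t.A): entailed.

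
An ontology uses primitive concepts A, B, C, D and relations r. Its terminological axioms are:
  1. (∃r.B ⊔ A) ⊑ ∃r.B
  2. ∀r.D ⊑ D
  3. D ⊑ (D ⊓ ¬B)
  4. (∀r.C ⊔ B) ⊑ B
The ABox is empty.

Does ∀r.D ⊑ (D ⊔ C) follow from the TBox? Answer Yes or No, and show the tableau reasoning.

Yes

1. ∀r.D ⊑ (D ⊔ C)  ⇔  (∀r.D ⊓ (¬D ⊓ ¬C)) unsat w.r.t. T
   all branches close; clash {D, ¬D} at x₀
2. Hence ∀r.D ⊑ (D ⊔ C): entailed.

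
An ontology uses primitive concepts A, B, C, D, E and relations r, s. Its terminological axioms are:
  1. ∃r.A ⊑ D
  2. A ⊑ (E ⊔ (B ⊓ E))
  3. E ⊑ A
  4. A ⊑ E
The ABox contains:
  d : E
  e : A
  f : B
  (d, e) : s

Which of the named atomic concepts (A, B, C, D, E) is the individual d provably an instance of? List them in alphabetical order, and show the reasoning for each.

1. d : A?  L(d) = {E} ∪ {¬A}
   clash {A, ¬A} at d — d ∈ A
2. d : B?  L(d) = {E} ∪ {¬B}
   apply at d: E⊑A
   open: L(d) ⊇ {A, E, ¬B, ∀r.¬A} — d ∉ B possible
3. d : C?  L(d) = {E} ∪ {¬C}
   apply at d: E⊑A
   open: L(d) ⊇ {A, E, ¬C, ∀r.¬A} — d ∉ C possible
4. d : D?  L(d) = {E} ∪ {¬D}
   apply at d: E⊑A
   open: L(d) ⊇ {A, E, ¬D, ∀r.¬A} — d ∉ D possible
5. d : E?  L(d) = {E} ∪ {¬E}
   clash {E, ¬E} at d — d ∈ E
6. Entailed for d: {A, E}

{A, E}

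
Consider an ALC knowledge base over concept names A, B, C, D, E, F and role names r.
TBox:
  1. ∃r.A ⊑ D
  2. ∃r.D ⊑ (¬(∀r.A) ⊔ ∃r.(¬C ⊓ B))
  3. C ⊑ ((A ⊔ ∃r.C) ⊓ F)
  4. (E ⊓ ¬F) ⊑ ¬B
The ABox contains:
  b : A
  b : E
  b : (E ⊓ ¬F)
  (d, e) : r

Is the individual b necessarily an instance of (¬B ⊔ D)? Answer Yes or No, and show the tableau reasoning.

1. b : (¬B ⊔ D)?  L(b) = {A, E, (E ⊓ ¬F)} ∪ {(B ⊓ ¬D)}
   clash {B, ¬B} at b — b ∈ (¬B ⊔ D)
2. Hence b : (¬B ⊔ D): entailed.

Yes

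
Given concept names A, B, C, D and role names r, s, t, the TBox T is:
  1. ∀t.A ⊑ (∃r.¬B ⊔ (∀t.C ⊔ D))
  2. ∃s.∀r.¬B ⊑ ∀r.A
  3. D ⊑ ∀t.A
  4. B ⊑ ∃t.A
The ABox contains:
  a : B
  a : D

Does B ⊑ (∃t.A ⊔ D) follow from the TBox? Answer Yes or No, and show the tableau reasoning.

1. B ⊑ (∃t.A ⊔ D)  ⇔  (B ⊓ (∀t.¬A ⊓ ¬D)) unsat w.r.t. T
   all branches close; clash {D, ¬D} at x₀
2. Hence B ⊑ (∃t.A ⊔ D): entailed.

Yes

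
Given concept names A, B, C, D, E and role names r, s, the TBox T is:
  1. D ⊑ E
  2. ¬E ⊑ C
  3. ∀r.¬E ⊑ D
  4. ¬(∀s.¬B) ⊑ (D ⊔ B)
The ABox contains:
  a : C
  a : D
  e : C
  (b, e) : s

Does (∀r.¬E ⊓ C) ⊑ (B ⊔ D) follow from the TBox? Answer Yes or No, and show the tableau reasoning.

1. (∀r.¬E ⊓ C) ⊑ (B ⊔ D)  ⇔  ((∀r.¬E ⊓ C) ⊓ (¬B ⊓ ¬D)) unsat w.r.t. T
   all branches close; clash {D, ¬D} at x₀
2. Hence (∀r.¬E ⊓ C) ⊑ (B ⊔ D): entailed.

Yes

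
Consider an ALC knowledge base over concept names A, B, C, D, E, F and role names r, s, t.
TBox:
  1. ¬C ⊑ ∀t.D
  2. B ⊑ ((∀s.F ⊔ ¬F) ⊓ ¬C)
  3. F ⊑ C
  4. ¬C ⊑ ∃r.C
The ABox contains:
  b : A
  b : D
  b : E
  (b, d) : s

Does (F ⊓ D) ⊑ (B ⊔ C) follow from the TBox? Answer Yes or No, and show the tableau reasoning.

1. (F ⊓ D) ⊑ (B ⊔ C)  ⇔  ((F ⊓ D) ⊓ (¬B ⊓ ¬C)) unsat w.r.t. T
   all branches close; clash {C, ¬C} at x₀
2. Hence (F ⊓ D) ⊑ (B ⊔ C): entailed.

Yes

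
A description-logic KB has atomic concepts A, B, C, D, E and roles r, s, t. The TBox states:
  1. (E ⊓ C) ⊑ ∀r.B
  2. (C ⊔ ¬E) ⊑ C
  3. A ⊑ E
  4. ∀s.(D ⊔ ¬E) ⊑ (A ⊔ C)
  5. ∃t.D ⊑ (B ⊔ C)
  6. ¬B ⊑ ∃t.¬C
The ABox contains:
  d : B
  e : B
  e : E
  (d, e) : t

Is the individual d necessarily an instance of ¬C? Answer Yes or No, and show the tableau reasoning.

1. d : ¬C?  L(d) = {B} ∪ {C}
   open: L(d) ⊇ {B, C, ¬A, ¬E, ∀t.¬D, …} (+ ∃-successors) — d ∉ ¬C possible
2. Hence d : ¬C: not entailed.

No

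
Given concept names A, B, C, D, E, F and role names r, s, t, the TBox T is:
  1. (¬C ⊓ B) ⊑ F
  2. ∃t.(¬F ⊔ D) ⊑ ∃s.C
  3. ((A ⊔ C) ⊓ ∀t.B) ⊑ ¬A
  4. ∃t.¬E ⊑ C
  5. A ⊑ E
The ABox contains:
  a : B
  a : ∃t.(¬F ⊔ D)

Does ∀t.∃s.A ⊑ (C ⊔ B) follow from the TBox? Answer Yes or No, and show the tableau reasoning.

1. ∀t.∃s.A ⊑ (C ⊔ B)  ⇔  (∀t.∃s.A ⊓ (¬C ⊓ ¬B)) unsat w.r.t. T
   open: L(x₀) ⊇ {¬A, ¬B, ¬C, ∀t.(F ⊓ ¬D), ∀t.E, …}
2. Hence ∀t.∃s.A ⊑ (C ⊔ B): not entailed.

No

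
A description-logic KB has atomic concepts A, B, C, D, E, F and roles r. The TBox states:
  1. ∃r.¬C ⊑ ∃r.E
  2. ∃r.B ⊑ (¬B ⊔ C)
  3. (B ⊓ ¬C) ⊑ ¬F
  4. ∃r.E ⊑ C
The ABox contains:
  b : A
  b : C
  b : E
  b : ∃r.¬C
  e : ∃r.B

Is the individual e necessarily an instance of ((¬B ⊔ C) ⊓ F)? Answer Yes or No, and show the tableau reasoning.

1. e : ((¬B ⊔ C) ⊓ F)?  L(e) = {∃r.B} ∪ {((B ⊓ ¬C) ⊔ ¬F)}
   apply at e: ∃r.B⊑(¬B ⊔ C)
   open: L(e) ⊇ {¬B, ¬F, ∀r.C, ∀r.¬E, ∃r.B} (+ ∃-successors) — e ∉ ((¬B ⊔ C) ⊓ F) possible
2. Hence e : ((¬B ⊔ C) ⊓ F): not entailed.

No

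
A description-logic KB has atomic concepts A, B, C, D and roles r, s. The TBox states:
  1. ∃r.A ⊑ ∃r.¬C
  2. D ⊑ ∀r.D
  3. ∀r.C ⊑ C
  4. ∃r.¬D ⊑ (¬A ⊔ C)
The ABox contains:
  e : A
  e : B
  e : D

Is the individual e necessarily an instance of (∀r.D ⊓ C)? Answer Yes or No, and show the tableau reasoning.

1. e : (∀r.D ⊓ C)?  L(e) = {A, B, D} ∪ {(∃r.¬D ⊔ ¬C)}
   apply at e: D⊑∀r.D
   open: L(e) ⊇ {A, B, D, ¬C, ∀r.D, …} (+ ∃-successors) — e ∉ (∀r.D ⊓ C) possible
2. Hence e : (∀r.D ⊓ C): not entailed.

No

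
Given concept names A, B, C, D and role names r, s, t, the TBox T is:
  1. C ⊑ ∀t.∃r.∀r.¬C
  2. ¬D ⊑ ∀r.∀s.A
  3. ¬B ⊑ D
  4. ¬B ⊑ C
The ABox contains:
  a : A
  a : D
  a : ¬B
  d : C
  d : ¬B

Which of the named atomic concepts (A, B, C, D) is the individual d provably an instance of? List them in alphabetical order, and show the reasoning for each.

1. d : A?  L(d) = {C, ¬B} ∪ {¬A}
   apply at d: C⊑∀t.∃r.∀r.¬C; ¬B⊑D
   open: L(d) ⊇ {C, D, ¬A, ¬B, ∀t.∃r.∀r.¬C} — d ∉ A possible
2. d : B?  L(d) = {C, ¬B} ∪ {¬B}
   apply at d: C⊑∀t.∃r.∀r.¬C; ¬B⊑D
   open: L(d) ⊇ {C, D, ¬B, ∀t.∃r.∀r.¬C} — d ∉ B possible
3. d : C?  L(d) = {C, ¬B} ∪ {¬C}
   clash {C, ¬C} at d — d ∈ C
4. d : D?  L(d) = {C, ¬B} ∪ {¬D}
   clash {D, ¬D} at d — d ∈ D
5. Entailed for d: {C, D}

{C, D}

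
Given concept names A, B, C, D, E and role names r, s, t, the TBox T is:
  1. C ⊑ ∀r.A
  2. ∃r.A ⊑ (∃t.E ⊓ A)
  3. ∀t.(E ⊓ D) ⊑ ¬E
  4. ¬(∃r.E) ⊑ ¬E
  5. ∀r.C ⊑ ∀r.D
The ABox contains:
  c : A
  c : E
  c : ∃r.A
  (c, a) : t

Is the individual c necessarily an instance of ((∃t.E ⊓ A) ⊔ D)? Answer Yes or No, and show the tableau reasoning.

1. c : ((∃t.E ⊓ A) ⊔ D)?  L(c) = {A, E, ∃r.A} ∪ {((∀t.¬E ⊔ ¬A) ⊓ ¬D)}
   clash {E, ¬E} at c — c ∈ ((∃t.E ⊓ A) ⊔ D)
2. Hence c : ((∃t.E ⊓ A) ⊔ D): entailed.

Yes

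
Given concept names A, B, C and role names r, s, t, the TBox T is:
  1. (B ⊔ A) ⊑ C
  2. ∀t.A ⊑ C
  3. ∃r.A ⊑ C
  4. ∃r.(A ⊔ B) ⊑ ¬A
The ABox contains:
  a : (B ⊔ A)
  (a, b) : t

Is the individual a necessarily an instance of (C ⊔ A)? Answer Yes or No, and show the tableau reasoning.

1. a : (C ⊔ A)?  L(a) = {(B ⊔ A)} ∪ {(¬C ⊓ ¬A)}
   clash {A, ¬A} at a — a ∈ (C ⊔ A)
2. Hence a : (C ⊔ A): entailed.

Yes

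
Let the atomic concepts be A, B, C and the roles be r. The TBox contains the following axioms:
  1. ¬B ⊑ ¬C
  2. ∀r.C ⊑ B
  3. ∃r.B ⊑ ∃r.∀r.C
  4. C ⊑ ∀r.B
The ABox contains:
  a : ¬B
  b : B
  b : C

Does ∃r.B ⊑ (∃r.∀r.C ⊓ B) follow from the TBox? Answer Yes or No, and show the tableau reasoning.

No

1. ∃r.B ⊑ (∃r.∀r.C ⊓ B)  ⇔  (∃r.B ⊓ (∀r.∃r.¬C ⊔ ¬B)) unsat w.r.t. T
   apply at x₀: ∃r.B⊑∃r.∀r.C
   open: L(x₀) ⊇ {¬B, ¬C, ∃r.B, ∃r.¬C, ∃r.∀r.C} (+ ∃-successors)
2. Hence ∃r.B ⊑ (∃r.∀r.C ⊓ B): not entailed.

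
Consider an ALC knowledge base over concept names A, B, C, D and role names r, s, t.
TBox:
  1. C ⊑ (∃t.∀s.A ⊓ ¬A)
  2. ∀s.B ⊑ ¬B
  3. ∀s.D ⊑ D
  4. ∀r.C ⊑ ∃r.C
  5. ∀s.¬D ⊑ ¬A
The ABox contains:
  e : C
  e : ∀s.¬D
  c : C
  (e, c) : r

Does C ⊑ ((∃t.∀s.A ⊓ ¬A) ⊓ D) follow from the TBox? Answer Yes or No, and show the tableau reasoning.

1. C ⊑ ((∃t.∀s.A ⊓ ¬A) ⊓ D)  ⇔  (C ⊓ ((∀t.∃s.¬A ⊔ A) ⊔ ¬D)) unsat w.r.t. T
   apply at x₀: C⊑(∃t.∀s.A ⊓ ¬A)
   open: L(x₀) ⊇ {C, ¬A, ¬D, ∃r.¬C, ∃s.D, …} (+ ∃-successors)
2. Hence C ⊑ ((∃t.∀s.A ⊓ ¬A) ⊓ D): not entailed.

No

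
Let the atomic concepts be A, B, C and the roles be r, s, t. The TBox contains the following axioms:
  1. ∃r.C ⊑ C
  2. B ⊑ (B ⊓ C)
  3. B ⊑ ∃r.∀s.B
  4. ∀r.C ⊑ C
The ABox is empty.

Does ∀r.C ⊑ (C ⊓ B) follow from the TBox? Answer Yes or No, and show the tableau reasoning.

1. ∀r.C ⊑ (C ⊓ B)  ⇔  (∀r.C ⊓ (¬C ⊔ ¬B)) unsat w.r.t. T
   apply at x₀: ∀r.C⊑C
   open: L(x₀) ⊇ {C, ¬B, ∀r.C, ∀r.¬C}
2. Hence ∀r.C ⊑ (C ⊓ B): not entailed.

No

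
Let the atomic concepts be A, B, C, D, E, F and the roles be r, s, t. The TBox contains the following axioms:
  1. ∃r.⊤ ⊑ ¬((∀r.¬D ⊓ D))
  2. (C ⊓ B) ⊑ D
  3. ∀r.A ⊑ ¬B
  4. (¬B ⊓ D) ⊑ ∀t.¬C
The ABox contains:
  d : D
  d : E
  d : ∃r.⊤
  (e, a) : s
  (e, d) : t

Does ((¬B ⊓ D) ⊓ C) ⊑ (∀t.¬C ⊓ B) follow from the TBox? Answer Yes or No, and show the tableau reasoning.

No

1. ((¬B ⊓ D) ⊓ C) ⊑ (∀t.¬C ⊓ B)  ⇔  (((¬B ⊓ D) ⊓ C) ⊓ (∃t.C ⊔ ¬B)) unsat w.r.t. T
   apply at x₀: (¬B ⊓ D)⊑∀t.¬C
   open: L(x₀) ⊇ {C, D, ¬B, ∀r.⊥, ∀t.¬C}
2. Hence ((¬B ⊓ D) ⊓ C) ⊑ (∀t.¬C ⊓ B): not entailed.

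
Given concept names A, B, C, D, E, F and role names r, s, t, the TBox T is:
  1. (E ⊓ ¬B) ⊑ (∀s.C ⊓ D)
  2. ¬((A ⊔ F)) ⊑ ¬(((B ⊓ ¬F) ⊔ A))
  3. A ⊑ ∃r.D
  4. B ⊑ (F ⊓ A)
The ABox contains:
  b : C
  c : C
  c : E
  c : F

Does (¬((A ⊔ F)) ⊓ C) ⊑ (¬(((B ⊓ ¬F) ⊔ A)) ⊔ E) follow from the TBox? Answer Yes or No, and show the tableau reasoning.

Yes

1. (¬((A ⊔ F)) ⊓ C) ⊑ (¬(((B ⊓ ¬F) ⊔ A)) ⊔ E)  ⇔  (((¬A ⊓ ¬F) ⊓ C) ⊓ (((B ⊓ ¬F) ⊔ A) ⊓ ¬E)) unsat w.r.t. T
   all branches close; clash {A, ¬A} at x₀
2. Hence (¬((A ⊔ F)) ⊓ C) ⊑ (¬(((B ⊓ ¬F) ⊔ A)) ⊔ E): entailed.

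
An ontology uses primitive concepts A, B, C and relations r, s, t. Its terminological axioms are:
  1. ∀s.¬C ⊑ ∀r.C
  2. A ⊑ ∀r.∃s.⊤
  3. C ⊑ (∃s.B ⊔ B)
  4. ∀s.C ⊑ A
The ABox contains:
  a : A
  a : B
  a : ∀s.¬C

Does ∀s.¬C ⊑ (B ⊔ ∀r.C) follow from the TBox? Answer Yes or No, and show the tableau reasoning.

1. ∀s.¬C ⊑ (B ⊔ ∀r.C)  ⇔  (∀s.¬C ⊓ (¬B ⊓ ∃r.¬C)) unsat w.r.t. T
   all branches close; clash {B, ¬B} at x₀
2. Hence ∀s.¬C ⊑ (B ⊔ ∀r.C): entailed.

Yes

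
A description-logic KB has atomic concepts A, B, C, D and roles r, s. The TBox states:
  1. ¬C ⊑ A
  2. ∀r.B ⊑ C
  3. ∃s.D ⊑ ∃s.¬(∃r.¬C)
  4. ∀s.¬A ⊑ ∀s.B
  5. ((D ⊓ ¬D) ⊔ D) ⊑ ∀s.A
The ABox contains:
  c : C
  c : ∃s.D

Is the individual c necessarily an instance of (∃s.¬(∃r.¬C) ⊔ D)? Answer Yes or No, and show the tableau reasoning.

Yes

1. c : (∃s.¬(∃r.¬C) ⊔ D)?  L(c) = {C, ∃s.D} ∪ {(∀s.∃r.¬C ⊓ ¬D)}
   clash {C, ¬C} at an ∃-successor — c ∈ (∃s.¬(∃r.¬C) ⊔ D)
2. Hence c : (∃s.¬(∃r.¬C) ⊔ D): entailed.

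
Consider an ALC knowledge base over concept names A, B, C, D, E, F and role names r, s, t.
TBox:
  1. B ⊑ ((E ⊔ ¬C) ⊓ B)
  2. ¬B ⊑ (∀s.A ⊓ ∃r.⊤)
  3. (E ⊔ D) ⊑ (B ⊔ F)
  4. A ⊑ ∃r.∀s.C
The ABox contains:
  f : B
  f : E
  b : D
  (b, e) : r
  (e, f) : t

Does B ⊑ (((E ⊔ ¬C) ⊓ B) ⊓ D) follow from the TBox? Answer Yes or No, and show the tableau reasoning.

No

1. B ⊑ (((E ⊔ ¬C) ⊓ B) ⊓ D)  ⇔  (B ⊓ (((¬E ⊓ C) ⊔ ¬B) ⊔ ¬D)) unsat w.r.t. T
   apply at x₀: B⊑((E ⊔ ¬C) ⊓ B)
   open: L(x₀) ⊇ {B, ¬A, ¬C, ¬D, ¬E}
2. Hence B ⊑ (((E ⊔ ¬C) ⊓ B) ⊓ D): not entailed.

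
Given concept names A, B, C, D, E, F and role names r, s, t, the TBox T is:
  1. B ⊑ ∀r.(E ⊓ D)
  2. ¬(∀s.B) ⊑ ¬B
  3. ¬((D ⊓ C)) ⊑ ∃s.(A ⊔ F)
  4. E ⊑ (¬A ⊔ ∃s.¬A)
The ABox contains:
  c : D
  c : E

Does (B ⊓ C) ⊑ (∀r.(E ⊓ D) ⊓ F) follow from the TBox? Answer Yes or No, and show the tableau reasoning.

1. (B ⊓ C) ⊑ (∀r.(E ⊓ D) ⊓ F)  ⇔  ((B ⊓ C) ⊓ (∃r.(¬E ⊔ ¬D) ⊔ ¬F)) unsat w.r.t. T
   apply at x₀: B⊑∀r.(E ⊓ D)
   open: L(x₀) ⊇ {B, C, D, ¬E, ¬F, …}
2. Hence (B ⊓ C) ⊑ (∀r.(E ⊓ D) ⊓ F): not entailed.

No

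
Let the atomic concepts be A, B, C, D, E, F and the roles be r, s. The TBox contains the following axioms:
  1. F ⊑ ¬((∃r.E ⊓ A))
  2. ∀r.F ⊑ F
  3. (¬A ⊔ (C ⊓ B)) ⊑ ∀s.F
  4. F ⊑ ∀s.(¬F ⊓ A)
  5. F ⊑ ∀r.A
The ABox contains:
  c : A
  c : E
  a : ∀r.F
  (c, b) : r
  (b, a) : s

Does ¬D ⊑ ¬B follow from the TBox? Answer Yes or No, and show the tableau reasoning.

No

1. ¬D ⊑ ¬B  ⇔  (¬D ⊓ B) unsat w.r.t. T
   open: L(x₀) ⊇ {A, B, ¬C, ¬D, ¬F, …} (+ ∃-successors)
2. Hence ¬D ⊑ ¬B: not entailed.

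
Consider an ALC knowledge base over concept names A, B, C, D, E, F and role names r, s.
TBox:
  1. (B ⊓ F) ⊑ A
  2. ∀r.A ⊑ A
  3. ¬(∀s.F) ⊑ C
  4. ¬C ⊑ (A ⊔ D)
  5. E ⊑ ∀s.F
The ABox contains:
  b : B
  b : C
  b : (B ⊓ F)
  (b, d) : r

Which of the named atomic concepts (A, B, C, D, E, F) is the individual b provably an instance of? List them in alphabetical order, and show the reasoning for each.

1. b : A?  L(b) = {B, C, (B ⊓ F)} ∪ {¬A}
   clash {A, ¬A} at b — b ∈ A
2. b : B?  L(b) = {B, C, (B ⊓ F)} ∪ {¬B}
   clash {B, ¬B} at b — b ∈ B
3. b : C?  L(b) = {B, C, (B ⊓ F)} ∪ {¬C}
   clash {C, ¬C} at b — b ∈ C
4. b : D?  L(b) = {B, C, (B ⊓ F)} ∪ {¬D}
   apply at b: (B ⊓ F)⊑A
   open: L(b) ⊇ {A, B, C, F, ¬D, …} — b ∉ D possible
5. b : E?  L(b) = {B, C, (B ⊓ F)} ∪ {¬E}
   apply at b: (B ⊓ F)⊑A
   open: L(b) ⊇ {A, B, C, F, ¬E} — b ∉ E possible
6. b : F?  L(b) = {B, C, (B ⊓ F)} ∪ {¬F}
   clash {F, ¬F} at b — b ∈ F
7. Entailed for b: {A, B, C, F}

{A, B, C, F}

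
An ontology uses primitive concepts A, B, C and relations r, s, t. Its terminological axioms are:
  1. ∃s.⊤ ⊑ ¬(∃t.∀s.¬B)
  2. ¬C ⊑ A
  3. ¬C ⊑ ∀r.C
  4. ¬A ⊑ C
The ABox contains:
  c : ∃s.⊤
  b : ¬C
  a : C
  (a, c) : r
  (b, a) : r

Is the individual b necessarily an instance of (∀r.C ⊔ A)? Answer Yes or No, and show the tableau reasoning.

1. b : (∀r.C ⊔ A)?  L(b) = {¬C} ∪ {(∃r.¬C ⊓ ¬A)}
   clash {C, ¬C} at b — b ∈ (∀r.C ⊔ A)
2. Hence b : (∀r.C ⊔ A): entailed.

Yes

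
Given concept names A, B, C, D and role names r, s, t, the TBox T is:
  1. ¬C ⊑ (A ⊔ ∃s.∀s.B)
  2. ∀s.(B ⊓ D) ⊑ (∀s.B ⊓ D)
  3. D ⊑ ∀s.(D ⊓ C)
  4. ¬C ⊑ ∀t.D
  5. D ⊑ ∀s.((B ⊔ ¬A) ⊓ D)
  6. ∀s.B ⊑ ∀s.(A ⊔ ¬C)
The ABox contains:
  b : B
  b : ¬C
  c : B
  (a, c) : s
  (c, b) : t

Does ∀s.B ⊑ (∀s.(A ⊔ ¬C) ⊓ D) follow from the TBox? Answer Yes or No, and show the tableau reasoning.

1. ∀s.B ⊑ (∀s.(A ⊔ ¬C) ⊓ D)  ⇔  (∀s.B ⊓ (∃s.(¬A ⊓ C) ⊔ ¬D)) unsat w.r.t. T
   apply at x₀: ∀s.B⊑∀s.(A ⊔ ¬C)
   open: L(x₀) ⊇ {C, ¬D, ∀s.(A ⊔ ¬C), ∀s.B, ∃s.(¬B ⊔ ¬D)} (+ ∃-successors)
2. Hence ∀s.B ⊑ (∀s.(A ⊔ ¬C) ⊓ D): not entailed.

No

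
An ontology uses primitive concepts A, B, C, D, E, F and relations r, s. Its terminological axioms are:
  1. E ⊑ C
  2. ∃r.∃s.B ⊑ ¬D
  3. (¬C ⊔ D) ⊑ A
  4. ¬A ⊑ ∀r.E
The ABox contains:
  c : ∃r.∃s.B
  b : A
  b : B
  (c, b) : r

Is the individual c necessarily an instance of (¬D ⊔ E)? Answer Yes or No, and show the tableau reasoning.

1. c : (¬D ⊔ E)?  L(c) = {∃r.∃s.B} ∪ {(D ⊓ ¬E)}
   clash {D, ¬D} at c — c ∈ (¬D ⊔ E)
2. Hence c : (¬D ⊔ E): entailed.

Yes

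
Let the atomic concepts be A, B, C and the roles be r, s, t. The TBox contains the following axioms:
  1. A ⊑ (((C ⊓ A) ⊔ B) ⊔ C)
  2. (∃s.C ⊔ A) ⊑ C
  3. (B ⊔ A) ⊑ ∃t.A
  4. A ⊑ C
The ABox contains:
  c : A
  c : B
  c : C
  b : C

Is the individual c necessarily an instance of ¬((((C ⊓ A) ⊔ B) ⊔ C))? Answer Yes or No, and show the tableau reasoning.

1. c : ¬((((C ⊓ A) ⊔ B) ⊔ C))?  L(c) = {A, B, C} ∪ {(((C ⊓ A) ⊔ B) ⊔ C)}
   open: L(c) ⊇ {A, B, C, ∃t.A} (+ ∃-successors) — c ∉ ¬((((C ⊓ A) ⊔ B) ⊔ C)) possible
2. Hence c : ¬((((C ⊓ A) ⊔ B) ⊔ C)): not entailed.

No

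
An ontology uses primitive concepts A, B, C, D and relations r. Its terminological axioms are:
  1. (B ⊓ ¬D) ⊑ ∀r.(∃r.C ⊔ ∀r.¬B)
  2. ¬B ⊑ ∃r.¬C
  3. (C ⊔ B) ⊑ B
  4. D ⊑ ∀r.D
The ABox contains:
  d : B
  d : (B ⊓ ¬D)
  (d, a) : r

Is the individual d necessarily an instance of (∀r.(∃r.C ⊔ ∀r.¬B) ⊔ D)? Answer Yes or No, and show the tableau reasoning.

1. d : (∀r.(∃r.C ⊔ ∀r.¬B) ⊔ D)?  L(d) = {B, (B ⊓ ¬D)} ∪ {(∃r.(∀r.¬C ⊓ ∃r.B) ⊓ ¬D)}
   clash {B, ¬B} at an ∃-successor — d ∈ (∀r.(∃r.C ⊔ ∀r.¬B) ⊔ D)
2. Hence d : (∀r.(∃r.C ⊔ ∀r.¬B) ⊔ D): entailed.

Yes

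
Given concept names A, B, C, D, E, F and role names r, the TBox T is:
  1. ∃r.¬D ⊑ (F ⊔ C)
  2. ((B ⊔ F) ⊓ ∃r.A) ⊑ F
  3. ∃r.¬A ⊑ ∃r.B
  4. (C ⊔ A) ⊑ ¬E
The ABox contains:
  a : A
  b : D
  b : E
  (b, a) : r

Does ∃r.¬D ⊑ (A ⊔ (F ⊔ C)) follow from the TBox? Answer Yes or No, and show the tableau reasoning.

1. ∃r.¬D ⊑ (A ⊔ (F ⊔ C))  ⇔  (∃r.¬D ⊓ (¬A ⊓ (¬F ⊓ ¬C))) unsat w.r.t. T
   all branches close; clash {C, ¬C} at x₀
2. Hence ∃r.¬D ⊑ (A ⊔ (F ⊔ C)): entailed.

Yes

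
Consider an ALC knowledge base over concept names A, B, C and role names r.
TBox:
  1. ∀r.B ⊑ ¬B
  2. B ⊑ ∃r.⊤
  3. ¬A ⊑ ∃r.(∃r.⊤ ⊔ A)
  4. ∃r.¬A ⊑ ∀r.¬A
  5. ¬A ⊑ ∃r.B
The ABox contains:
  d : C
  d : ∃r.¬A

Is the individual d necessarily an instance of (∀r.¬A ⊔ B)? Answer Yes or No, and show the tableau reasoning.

1. d : (∀r.¬A ⊔ B)?  L(d) = {C, ∃r.¬A} ∪ {(∃r.A ⊓ ¬B)}
   clash {A, ¬A} at an ∃-successor — d ∈ (∀r.¬A ⊔ B)
2. Hence d : (∀r.¬A ⊔ B): entailed.

Yes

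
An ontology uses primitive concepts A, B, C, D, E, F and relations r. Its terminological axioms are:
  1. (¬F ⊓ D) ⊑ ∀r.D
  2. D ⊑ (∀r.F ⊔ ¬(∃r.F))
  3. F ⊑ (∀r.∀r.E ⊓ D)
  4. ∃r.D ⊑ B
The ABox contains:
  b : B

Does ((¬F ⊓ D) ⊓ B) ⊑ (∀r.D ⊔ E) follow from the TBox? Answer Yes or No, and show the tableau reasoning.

Yes

1. ((¬F ⊓ D) ⊓ B) ⊑ (∀r.D ⊔ E)  ⇔  (((¬F ⊓ D) ⊓ B) ⊓ (∃r.¬D ⊓ ¬E)) unsat w.r.t. T
   all branches close; clash {D, ¬D} at an ∃-successor
2. Hence ((¬F ⊓ D) ⊓ B) ⊑ (∀r.D ⊔ E): entailed.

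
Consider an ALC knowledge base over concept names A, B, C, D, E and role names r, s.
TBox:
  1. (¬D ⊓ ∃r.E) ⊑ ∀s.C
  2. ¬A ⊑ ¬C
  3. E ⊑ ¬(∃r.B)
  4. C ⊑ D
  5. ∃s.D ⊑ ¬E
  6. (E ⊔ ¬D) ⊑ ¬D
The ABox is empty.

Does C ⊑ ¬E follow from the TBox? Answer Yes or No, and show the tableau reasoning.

Yes

1. C ⊑ ¬E  ⇔  (C ⊓ E) unsat w.r.t. T
   all branches close; clash {C, ¬C} at x₀
2. Hence C ⊑ ¬E: entailed.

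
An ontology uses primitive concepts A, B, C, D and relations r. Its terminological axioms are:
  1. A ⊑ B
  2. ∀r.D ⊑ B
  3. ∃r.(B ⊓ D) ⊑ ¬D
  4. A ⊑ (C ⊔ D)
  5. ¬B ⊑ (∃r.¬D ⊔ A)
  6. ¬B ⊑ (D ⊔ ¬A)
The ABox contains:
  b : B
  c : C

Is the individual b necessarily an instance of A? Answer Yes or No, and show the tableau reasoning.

1. b : A?  L(b) = {B} ∪ {¬A}
   open: L(b) ⊇ {B, ¬A, ∀r.(¬B ⊔ ¬D)} — b ∉ A possible
2. Hence b : A: not entailed.

No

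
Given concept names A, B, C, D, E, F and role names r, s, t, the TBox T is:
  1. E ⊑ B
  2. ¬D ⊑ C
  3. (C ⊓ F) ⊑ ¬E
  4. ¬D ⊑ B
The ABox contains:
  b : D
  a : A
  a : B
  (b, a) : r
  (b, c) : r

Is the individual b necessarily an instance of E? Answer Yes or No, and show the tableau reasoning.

1. b : E?  L(b) = {D} ∪ {¬E}
   open: L(b) ⊇ {D, ¬E} — b ∉ E possible
2. Hence b : E: not entailed.

No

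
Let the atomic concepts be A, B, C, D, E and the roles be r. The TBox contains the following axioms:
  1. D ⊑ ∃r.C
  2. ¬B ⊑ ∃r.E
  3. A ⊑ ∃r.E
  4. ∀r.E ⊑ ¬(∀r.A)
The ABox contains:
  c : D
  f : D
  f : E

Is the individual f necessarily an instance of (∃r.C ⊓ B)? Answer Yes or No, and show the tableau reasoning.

1. f : (∃r.C ⊓ B)?  L(f) = {D, E} ∪ {(∀r.¬C ⊔ ¬B)}
   apply at f: D⊑∃r.C
   open: L(f) ⊇ {D, E, ¬B, ∃r.C, ∃r.E, …} (+ ∃-successors) — f ∉ (∃r.C ⊓ B) possible
2. Hence f : (∃r.C ⊓ B): not entailed.

No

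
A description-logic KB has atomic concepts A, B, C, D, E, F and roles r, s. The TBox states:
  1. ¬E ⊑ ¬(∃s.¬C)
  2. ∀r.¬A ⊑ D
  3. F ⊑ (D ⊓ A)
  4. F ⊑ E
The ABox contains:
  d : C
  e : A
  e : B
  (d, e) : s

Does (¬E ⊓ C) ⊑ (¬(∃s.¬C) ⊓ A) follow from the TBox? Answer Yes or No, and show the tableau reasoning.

No

1. (¬E ⊓ C) ⊑ (¬(∃s.¬C) ⊓ A)  ⇔  ((¬E ⊓ C) ⊓ (∃s.¬C ⊔ ¬A)) unsat w.r.t. T
   apply at x₀: ¬E⊑¬(∃s.¬C)
   open: L(x₀) ⊇ {C, ¬A, ¬E, ¬F, ∀s.C, …} (+ ∃-successors)
2. Hence (¬E ⊓ C) ⊑ (¬(∃s.¬C) ⊓ A): not entailed.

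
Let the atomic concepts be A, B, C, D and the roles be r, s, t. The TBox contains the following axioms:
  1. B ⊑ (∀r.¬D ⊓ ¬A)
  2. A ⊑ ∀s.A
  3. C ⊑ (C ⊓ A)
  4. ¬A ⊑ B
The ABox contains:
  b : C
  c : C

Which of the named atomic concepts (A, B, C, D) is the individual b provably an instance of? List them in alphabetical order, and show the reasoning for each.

{A, C}

1. b : A?  L(b) = {C} ∪ {¬A}
   clash {A, ¬A} at b — b ∈ A
2. b : B?  L(b) = {C} ∪ {¬B}
   apply at b: C⊑(C ⊓ A)
   open: L(b) ⊇ {A, C, ¬B, ∀s.A} — b ∉ B possible
3. b : C?  L(b) = {C} ∪ {¬C}
   clash {C, ¬C} at b — b ∈ C
4. b : D?  L(b) = {C} ∪ {¬D}
   apply at b: C⊑(C ⊓ A)
   open: L(b) ⊇ {A, C, ¬B, ¬D, ∀s.A} — b ∉ D possible
5. Entailed for b: {A, C}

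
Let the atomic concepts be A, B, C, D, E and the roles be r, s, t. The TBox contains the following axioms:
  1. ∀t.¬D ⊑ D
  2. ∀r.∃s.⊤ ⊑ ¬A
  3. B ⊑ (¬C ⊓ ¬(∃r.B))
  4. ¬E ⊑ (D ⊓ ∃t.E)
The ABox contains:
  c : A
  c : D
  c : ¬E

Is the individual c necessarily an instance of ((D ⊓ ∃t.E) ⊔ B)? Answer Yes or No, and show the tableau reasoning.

1. c : ((D ⊓ ∃t.E) ⊔ B)?  L(c) = {A, D, ¬E} ∪ {((¬D ⊔ ∀t.¬E) ⊓ ¬B)}
   clash {A, ¬A} at c — c ∈ ((D ⊓ ∃t.E) ⊔ B)
2. Hence c : ((D ⊓ ∃t.E) ⊔ B): entailed.

Yes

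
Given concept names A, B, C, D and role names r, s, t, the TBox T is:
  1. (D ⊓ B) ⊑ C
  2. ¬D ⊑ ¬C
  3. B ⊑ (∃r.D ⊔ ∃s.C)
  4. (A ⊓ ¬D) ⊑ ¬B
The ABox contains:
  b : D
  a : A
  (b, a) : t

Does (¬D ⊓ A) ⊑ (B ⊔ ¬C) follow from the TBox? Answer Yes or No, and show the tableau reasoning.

Yes

1. (¬D ⊓ A) ⊑ (B ⊔ ¬C)  ⇔  ((¬D ⊓ A) ⊓ (¬B ⊓ C)) unsat w.r.t. T
   all branches close; clash {C, ¬C} at x₀
2. Hence (¬D ⊓ A) ⊑ (B ⊔ ¬C): entailed.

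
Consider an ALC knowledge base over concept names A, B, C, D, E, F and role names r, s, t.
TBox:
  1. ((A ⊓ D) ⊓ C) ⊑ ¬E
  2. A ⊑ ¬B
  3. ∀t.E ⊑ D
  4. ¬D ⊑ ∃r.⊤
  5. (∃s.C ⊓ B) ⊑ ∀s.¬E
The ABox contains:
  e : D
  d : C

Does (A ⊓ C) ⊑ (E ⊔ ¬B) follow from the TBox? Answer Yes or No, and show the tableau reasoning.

Yes

1. (A ⊓ C) ⊑ (E ⊔ ¬B)  ⇔  ((A ⊓ C) ⊓ (¬E ⊓ B)) unsat w.r.t. T
   all branches close; clash {B, ¬B} at x₀
2. Hence (A ⊓ C) ⊑ (E ⊔ ¬B): entailed.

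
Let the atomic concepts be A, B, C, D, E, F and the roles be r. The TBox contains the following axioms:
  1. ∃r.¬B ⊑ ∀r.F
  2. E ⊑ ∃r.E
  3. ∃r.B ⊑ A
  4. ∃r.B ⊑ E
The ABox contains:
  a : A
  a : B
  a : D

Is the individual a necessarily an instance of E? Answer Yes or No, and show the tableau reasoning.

1. a : E?  L(a) = {A, B, D} ∪ {¬E}
   open: L(a) ⊇ {A, B, D, ¬E, ∀r.B, …} — a ∉ E possible
2. Hence a : E: not entailed.

No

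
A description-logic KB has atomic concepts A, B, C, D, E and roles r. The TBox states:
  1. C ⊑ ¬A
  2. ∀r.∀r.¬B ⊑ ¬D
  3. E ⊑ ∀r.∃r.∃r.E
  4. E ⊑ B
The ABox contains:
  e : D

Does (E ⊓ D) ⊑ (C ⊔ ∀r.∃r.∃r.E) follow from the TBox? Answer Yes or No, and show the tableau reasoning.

Yes

1. (E ⊓ D) ⊑ (C ⊔ ∀r.∃r.∃r.E)  ⇔  ((E ⊓ D) ⊓ (¬C ⊓ ∃r.∀r.∀r.¬E)) unsat w.r.t. T
   all branches close; clash {D, ¬D} at x₀
2. Hence (E ⊓ D) ⊑ (C ⊔ ∀r.∃r.∃r.E): entailed.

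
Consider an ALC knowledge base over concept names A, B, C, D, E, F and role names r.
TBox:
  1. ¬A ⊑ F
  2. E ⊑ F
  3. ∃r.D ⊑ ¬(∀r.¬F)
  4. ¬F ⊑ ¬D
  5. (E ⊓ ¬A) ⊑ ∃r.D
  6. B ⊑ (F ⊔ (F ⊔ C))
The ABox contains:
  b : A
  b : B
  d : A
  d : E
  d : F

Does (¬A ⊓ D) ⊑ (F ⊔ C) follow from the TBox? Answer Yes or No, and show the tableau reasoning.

1. (¬A ⊓ D) ⊑ (F ⊔ C)  ⇔  ((¬A ⊓ D) ⊓ (¬F ⊓ ¬C)) unsat w.r.t. T
   all branches close; clash {F, ¬F} at x₀
2. Hence (¬A ⊓ D) ⊑ (F ⊔ C): entailed.

Yes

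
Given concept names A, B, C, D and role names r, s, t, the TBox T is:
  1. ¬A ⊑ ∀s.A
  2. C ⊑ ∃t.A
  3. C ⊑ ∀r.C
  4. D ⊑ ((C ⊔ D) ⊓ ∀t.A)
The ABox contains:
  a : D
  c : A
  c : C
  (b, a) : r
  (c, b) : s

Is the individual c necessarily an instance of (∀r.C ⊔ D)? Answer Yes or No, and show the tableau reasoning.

Yes

1. c : (∀r.C ⊔ D)?  L(c) = {A, C} ∪ {(∃r.¬C ⊓ ¬D)}
   clash {C, ¬C} at an ∃-successor — c ∈ (∀r.C ⊔ D)
2. Hence c : (∀r.C ⊔ D): entailed.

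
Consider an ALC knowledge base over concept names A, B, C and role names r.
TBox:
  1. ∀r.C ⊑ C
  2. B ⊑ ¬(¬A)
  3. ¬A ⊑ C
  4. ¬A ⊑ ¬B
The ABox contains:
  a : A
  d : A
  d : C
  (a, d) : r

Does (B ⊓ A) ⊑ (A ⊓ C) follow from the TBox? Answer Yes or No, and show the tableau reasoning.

1. (B ⊓ A) ⊑ (A ⊓ C)  ⇔  ((B ⊓ A) ⊓ (¬A ⊔ ¬C)) unsat w.r.t. T
   open: L(x₀) ⊇ {A, B, ¬C, ∃r.¬C} (+ ∃-successors)
2. Hence (B ⊓ A) ⊑ (A ⊓ C): not entailed.

No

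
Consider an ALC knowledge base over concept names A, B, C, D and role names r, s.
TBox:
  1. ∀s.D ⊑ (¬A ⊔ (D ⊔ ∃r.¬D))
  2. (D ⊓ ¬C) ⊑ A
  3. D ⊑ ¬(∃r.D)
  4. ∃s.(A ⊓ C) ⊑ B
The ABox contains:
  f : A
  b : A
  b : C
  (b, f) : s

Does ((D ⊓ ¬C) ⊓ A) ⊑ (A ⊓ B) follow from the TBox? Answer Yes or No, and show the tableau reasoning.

No

1. ((D ⊓ ¬C) ⊓ A) ⊑ (A ⊓ B)  ⇔  (((D ⊓ ¬C) ⊓ A) ⊓ (¬A ⊔ ¬B)) unsat w.r.t. T
   apply at x₀: D⊑¬(∃r.D)
   open: L(x₀) ⊇ {A, D, ¬B, ¬C, ∀r.¬D, …} (+ ∃-successors)
2. Hence ((D ⊓ ¬C) ⊓ A) ⊑ (A ⊓ B): not entailed.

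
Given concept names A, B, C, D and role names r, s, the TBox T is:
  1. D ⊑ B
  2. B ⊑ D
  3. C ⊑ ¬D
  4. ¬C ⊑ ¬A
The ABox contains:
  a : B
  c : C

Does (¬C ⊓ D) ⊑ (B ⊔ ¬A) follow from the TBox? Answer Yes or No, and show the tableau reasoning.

Yes

1. (¬C ⊓ D) ⊑ (B ⊔ ¬A)  ⇔  ((¬C ⊓ D) ⊓ (¬B ⊓ A)) unsat w.r.t. T
   all branches close; clash {A, ¬A} at x₀
2. Hence (¬C ⊓ D) ⊑ (B ⊔ ¬A): entailed.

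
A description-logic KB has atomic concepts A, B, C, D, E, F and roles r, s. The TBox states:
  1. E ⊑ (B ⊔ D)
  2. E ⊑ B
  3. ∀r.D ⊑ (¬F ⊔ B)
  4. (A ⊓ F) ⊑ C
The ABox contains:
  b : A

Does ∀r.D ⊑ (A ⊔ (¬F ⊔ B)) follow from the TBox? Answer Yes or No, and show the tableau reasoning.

Yes

1. ∀r.D ⊑ (A ⊔ (¬F ⊔ B))  ⇔  (∀r.D ⊓ (¬A ⊓ (F ⊓ ¬B))) unsat w.r.t. T
   all branches close; clash {B, ¬B} at x₀
2. Hence ∀r.D ⊑ (A ⊔ (¬F ⊔ B)): entailed.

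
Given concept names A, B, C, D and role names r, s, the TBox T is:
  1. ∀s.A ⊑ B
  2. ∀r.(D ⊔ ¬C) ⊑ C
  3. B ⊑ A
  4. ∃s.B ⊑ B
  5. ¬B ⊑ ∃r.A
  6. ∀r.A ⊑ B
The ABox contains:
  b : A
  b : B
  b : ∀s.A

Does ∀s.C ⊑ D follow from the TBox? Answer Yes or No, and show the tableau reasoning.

1. ∀s.C ⊑ D  ⇔  (∀s.C ⊓ ¬D) unsat w.r.t. T
   open: L(x₀) ⊇ {A, B, ¬D, ∀s.C, ∃r.(¬D ⊓ C)} (+ ∃-successors)
2. Hence ∀s.C ⊑ D: not entailed.

No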